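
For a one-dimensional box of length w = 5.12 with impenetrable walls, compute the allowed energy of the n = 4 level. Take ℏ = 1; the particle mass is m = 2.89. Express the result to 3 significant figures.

Requiring ψ(0) = ψ(w) = 0 quantises k = nπ/w, hence E_n = ℏ²k²/2m = n²π²ℏ²/(2mw²).
E_4 = 4² × π² / (2 × 2.89 × 5.12²) = 1.042.

E = 1.04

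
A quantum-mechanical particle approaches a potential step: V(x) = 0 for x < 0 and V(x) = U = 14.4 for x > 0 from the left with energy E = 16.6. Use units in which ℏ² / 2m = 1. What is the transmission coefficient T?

T = 0.783

On each side the TISE gives plane waves with k = √(2m(E − V))/ℏ: k₁ = √(2·½·16.6) = 4.074, k₂ = √(2·½·2.2) = 1.483.
Matching ψ and ψ′ at x = 0 gives r = (k₁ − k₂)/(k₁ + k₂), so R = r² = 0.2174 and T = 1 − R = 0.7826.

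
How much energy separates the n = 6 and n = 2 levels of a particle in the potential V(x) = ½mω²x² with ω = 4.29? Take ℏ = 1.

E_n = ℏω(n + ½), so ΔE = (6 − 2) ℏω = 4 × 4.29 = 17.16.

ΔE = 17.2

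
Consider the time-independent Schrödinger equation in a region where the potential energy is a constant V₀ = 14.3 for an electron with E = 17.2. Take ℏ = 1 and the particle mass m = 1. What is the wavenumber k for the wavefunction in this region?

With E > V₀ the solution is oscillatory, ψ ∝ e^{±ikx} with k = √(2m(E − V₀))/ℏ.
k = √(2 × 1 × 2.9) = 2.408.

k = 2.41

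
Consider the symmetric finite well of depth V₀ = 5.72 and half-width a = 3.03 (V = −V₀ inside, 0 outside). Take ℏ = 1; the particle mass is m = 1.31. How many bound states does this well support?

The dimensionless depth is z₀ = a√(2mV₀)/ℏ = 3.03 × √(14.99) = 11.73.
The even/odd transcendental equations gain one root per π/2 in z₀, giving N = 1 + ⌊2z₀/π⌋ = 1 + ⌊7.467⌋ = 8.

N = 8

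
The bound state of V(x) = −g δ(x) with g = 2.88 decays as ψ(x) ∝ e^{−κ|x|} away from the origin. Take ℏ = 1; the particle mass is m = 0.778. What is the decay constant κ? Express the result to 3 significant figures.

κ = 2.24

Integrating the TISE across x = 0 gives the cusp condition ψ'(0⁺) − ψ'(0⁻) = −(2mg/ℏ²)ψ(0).
With ψ ∝ e^{−κ|x|} this yields −2κ = −2mg/ℏ², so κ = mg/ℏ² = 2.241.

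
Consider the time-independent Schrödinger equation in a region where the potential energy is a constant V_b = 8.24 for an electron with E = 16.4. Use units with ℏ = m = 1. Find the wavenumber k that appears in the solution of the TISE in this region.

With E > V_b the solution is oscillatory, ψ ∝ e^{±ikx} with k = √(2m(E − V_b))/ℏ.
k = √(2 × 1 × 8.16) = 4.040.

k = 4.04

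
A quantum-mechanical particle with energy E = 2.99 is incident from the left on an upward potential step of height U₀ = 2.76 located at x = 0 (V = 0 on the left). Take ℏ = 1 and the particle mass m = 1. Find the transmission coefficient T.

T = 0.680

On each side the TISE gives plane waves with k = √(2m(E − V))/ℏ: k₁ = √(2·1·2.99) = 2.445, k₂ = √(2·1·0.23) = 0.6782.
Continuity of ψ and ψ′ at the step yields the reflection amplitude r = (k₁ − k₂)/(k₁ + k₂) = 0.5657; thus R = |r|² = 0.3201, T = 0.6799.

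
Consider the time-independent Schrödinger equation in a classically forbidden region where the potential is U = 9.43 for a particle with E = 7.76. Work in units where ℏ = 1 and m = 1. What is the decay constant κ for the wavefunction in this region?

Since E < U the TISE in this region is ψ'' = κ²ψ with κ = √(2m(U − E))/ℏ.
κ = √(2 × 1 × 1.67) = 1.828.

κ = 1.83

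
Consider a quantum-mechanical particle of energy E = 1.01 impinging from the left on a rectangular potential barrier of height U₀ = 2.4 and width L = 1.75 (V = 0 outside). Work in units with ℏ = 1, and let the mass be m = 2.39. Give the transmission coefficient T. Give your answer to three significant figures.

E < U₀: inside the barrier ψ ∝ e^{±κx} with κ = √(2m(U₀ − E))/ℏ = 2.578.
κL = 4.511, sinh(κL) = 45.49.
Matching ψ, ψ′ at both faces gives T = [1 + U₀² sinh²(κL) / (4E(U₀ − E))]⁻¹ = 1/2124 = 0.000471.

T = 0.000471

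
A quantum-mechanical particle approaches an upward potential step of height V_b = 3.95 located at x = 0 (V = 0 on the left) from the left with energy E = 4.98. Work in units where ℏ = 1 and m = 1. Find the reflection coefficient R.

The wavenumbers are k₁ = √(2mE)/ℏ = 3.156 on the left and k₂ = √(2m(E − V_b))/ℏ = 1.435 on the right.
Continuity of ψ and ψ′ at the step yields the reflection amplitude r = (k₁ − k₂)/(k₁ + k₂) = 0.3748; thus R = |r|² = 0.1405, T = 0.8595.

R = 0.140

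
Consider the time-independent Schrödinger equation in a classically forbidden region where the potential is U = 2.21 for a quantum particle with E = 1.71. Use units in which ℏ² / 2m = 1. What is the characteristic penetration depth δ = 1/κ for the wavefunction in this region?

δ = 1.41

Since E < U the TISE in this region is ψ'' = κ²ψ with κ = √(2m(U − E))/ℏ.
κ = √(2 × 0.5 × 0.5) = 0.7071. The penetration depth is δ = 1/κ = 1.41.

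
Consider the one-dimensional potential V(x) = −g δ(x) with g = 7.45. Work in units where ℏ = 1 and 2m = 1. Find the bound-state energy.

E = -13.9

For x ≠ 0 the bound state is ψ ∝ e^{−κ|x|}; integrating the TISE across the delta gives the cusp condition 2κ = 2mg/ℏ², so κ = 3.725.
Then E = −ℏ²κ²/(2m) = −mg²/(2ℏ²) = -13.88.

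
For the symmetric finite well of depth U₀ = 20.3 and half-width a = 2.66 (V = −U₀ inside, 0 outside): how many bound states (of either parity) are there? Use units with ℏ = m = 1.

N = 11

Define the well-strength parameter z₀ = (a/ℏ)√(2mU₀) = 2.66 × √(2·1·20.3) = 16.95.
The even/odd transcendental equations gain one root per π/2 in z₀, giving N = 1 + ⌊2z₀/π⌋ = 1 + ⌊10.79⌋ = 11.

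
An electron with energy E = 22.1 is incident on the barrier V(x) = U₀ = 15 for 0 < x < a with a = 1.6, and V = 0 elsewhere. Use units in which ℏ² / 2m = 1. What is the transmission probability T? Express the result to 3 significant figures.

Above the barrier the interior wavenumber is k₂ = √(2m(E − U₀))/ℏ = 2.665, giving phase k₂a = 4.263.
Matching at both interfaces gives T⁻¹ = 1 + U₀² sin²(k₂a) / [4E(E − U₀)] = 1.291, hence T = 0.775.

T = 0.775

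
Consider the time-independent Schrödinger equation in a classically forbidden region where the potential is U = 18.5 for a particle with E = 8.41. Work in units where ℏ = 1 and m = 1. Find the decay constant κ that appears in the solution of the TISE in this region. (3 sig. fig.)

Since E < U the TISE in this region is ψ'' = κ²ψ with κ = √(2m(U − E))/ℏ.
κ = √(2 × 1 × 10.09) = 4.492.

κ = 4.49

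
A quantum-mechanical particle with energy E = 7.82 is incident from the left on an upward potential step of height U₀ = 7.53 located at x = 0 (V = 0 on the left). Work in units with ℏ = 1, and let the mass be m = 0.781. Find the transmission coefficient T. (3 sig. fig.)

T = 0.542

On each side the TISE gives plane waves with k = √(2m(E − V))/ℏ: k₁ = √(2·0.781·7.82) = 3.495, k₂ = √(2·0.781·0.29) = 0.6730.
Matching ψ and ψ′ at x = 0 gives r = (k₁ − k₂)/(k₁ + k₂), so R = r² = 0.4584 and T = 1 − R = 0.5416.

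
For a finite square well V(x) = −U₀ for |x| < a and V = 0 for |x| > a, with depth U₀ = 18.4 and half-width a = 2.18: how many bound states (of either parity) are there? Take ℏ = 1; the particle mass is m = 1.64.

Define the well-strength parameter z₀ = (a/ℏ)√(2mU₀) = 2.18 × √(2·1.64·18.4) = 16.94.
The even/odd transcendental equations gain one root per π/2 in z₀, giving N = 1 + ⌊2z₀/π⌋ = 1 + ⌊10.78⌋ = 11.

N = 11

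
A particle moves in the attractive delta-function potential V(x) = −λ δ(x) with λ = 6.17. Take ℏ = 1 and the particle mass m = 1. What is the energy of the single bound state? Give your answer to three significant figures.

For x ≠ 0 the bound state is ψ ∝ e^{−κ|x|}; integrating the TISE across the delta gives the cusp condition 2κ = 2mλ/ℏ², so κ = 6.170.
Then E = −ℏ²κ²/(2m) = −mλ²/(2ℏ²) = -19.03.

E = -19.0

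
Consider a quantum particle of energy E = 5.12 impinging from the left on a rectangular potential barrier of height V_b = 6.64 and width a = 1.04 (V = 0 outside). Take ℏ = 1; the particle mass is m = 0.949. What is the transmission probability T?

Since E < V_b the interior solution is evanescent with decay constant κ = √(2m(V_b − E))/ℏ = 1.699.
κa = 1.766, sinh(κa) = 2.840.
The exact tunnelling result is T⁻¹ = 1 + V_b² sinh²(κa) / [4E(V_b − E)] = 12.42, so T = 0.0805.

T = 0.0805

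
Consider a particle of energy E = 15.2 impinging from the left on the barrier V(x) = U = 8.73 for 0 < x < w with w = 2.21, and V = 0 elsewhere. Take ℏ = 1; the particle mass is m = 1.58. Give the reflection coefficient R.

Above the barrier the interior wavenumber is k₂ = √(2m(E − U))/ℏ = 4.522, giving phase k₂w = 9.993.
T = [1 + U² sin²(k₂w) / (4E(E − U))]⁻¹ = 1/1.056 = 0.947.
R = 1 − T = 0.0531.

R = 0.0531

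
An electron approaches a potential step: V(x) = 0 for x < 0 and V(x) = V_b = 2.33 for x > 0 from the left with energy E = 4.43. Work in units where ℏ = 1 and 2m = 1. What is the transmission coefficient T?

The wavenumbers are k₁ = √(2mE)/ℏ = 2.105 on the left and k₂ = √(2m(E − V_b))/ℏ = 1.449 on the right.
Matching ψ and ψ′ at x = 0 gives r = (k₁ − k₂)/(k₁ + k₂), so R = r² = 0.03403 and T = 1 − R = 0.9660.

T = 0.966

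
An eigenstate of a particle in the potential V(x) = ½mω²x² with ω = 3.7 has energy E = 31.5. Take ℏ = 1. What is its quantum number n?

n = 8

E_n = ℏω(n + ½) ⇒ n = E/(ℏω) − ½ = 31.5/3.7 − 0.5 = 8.014 → n = 8.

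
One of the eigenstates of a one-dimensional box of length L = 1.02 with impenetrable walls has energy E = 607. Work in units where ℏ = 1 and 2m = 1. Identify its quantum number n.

For an infinite well E_n = n²π²ℏ²/(2mL²), so n = (L/πℏ)√(2mE).
n = (1.02/π) × √(2 × 0.5 × 607) = 7.999 → n = 8.

n = 8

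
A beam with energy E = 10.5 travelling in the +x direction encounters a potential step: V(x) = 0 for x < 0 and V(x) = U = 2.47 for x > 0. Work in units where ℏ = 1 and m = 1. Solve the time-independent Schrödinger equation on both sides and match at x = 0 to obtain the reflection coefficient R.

The wavenumbers are k₁ = √(2mE)/ℏ = 4.583 on the left and k₂ = √(2m(E − U))/ℏ = 4.007 on the right.
Matching ψ and ψ′ at x = 0 gives r = (k₁ − k₂)/(k₁ + k₂), so R = r² = 0.004482 and T = 1 − R = 0.9955.

R = 0.00448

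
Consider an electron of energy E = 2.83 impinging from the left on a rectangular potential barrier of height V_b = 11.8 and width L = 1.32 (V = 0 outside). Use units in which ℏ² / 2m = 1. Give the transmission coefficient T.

T = 0.00107

Since E < V_b the interior solution is evanescent with decay constant κ = √(2m(V_b − E))/ℏ = 2.995.
κL = 3.953, sinh(κL) = 26.05.
The exact tunnelling result is T⁻¹ = 1 + V_b² sinh²(κL) / [4E(V_b − E)] = 931.3, so T = 0.00107.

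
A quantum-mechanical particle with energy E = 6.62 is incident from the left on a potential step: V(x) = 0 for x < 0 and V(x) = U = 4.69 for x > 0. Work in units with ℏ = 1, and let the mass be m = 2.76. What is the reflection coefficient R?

R = 0.0893

The wavenumbers are k₁ = √(2mE)/ℏ = 6.045 on the left and k₂ = √(2m(E − U))/ℏ = 3.264 on the right.
Continuity of ψ and ψ′ at the step yields the reflection amplitude r = (k₁ − k₂)/(k₁ + k₂) = 0.2987; thus R = |r|² = 0.08925, T = 0.9107.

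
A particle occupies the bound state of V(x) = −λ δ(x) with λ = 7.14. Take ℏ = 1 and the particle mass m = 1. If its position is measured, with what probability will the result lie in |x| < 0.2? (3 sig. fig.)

P = 0.943

The normalised bound state is ψ = √κ e^{−κ|x|} with κ = mλ/ℏ² = 7.140.
P(|x| < d) = ∫_{−d}^{d} κ e^{−2κ|x|} dx = 1 − e^{−2κd} = 1 − e^{−2.856} = 0.9425.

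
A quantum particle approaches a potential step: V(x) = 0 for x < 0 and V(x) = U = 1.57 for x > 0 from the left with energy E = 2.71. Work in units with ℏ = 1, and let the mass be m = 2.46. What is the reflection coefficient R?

R = 0.0454

The wavenumbers are k₁ = √(2mE)/ℏ = 3.651 on the left and k₂ = √(2m(E − U))/ℏ = 2.368 on the right.
Continuity of ψ and ψ′ at the step yields the reflection amplitude r = (k₁ − k₂)/(k₁ + k₂) = 0.2132; thus R = |r|² = 0.04544, T = 0.9546.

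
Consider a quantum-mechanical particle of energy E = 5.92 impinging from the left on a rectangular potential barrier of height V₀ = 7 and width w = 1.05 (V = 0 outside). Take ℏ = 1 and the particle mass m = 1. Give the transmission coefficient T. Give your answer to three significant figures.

E < V₀: inside the barrier ψ ∝ e^{±κx} with κ = √(2m(V₀ − E))/ℏ = 1.470.
κw = 1.543, sinh(κw) = 2.233.
The exact tunnelling result is T⁻¹ = 1 + V₀² sinh²(κw) / [4E(V₀ − E)] = 10.55, so T = 0.0948.

T = 0.0948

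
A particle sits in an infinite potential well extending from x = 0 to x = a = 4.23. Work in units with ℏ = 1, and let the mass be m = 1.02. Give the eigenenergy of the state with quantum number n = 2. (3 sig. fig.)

E = 1.08

Requiring ψ(0) = ψ(a) = 0 quantises k = nπ/a, hence E_n = ℏ²k²/2m = n²π²ℏ²/(2ma²).
E_2 = 2² × π² / (2 × 1.02 × 4.23²) = 1.082.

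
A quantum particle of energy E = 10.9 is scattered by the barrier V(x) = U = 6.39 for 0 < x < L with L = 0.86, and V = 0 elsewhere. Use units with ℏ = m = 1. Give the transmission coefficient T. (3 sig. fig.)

T = 0.945

E > U: inside the barrier k₂ = √(2m(E − U))/ℏ = 3.003, k₂L = 2.583.
T = [1 + U² sin²(k₂L) / (4E(E − U))]⁻¹ = 1/1.058 = 0.945.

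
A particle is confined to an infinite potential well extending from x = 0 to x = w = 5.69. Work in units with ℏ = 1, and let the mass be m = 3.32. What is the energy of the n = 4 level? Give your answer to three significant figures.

E = 0.735

The infinite-well eigenfunctions ψ_n = √(2/w) sin(nπx/w) vanish at both walls, giving E_n = n²π²ℏ²/(2mw²).
E_4 = 4² × π² / (2 × 3.32 × 5.69²) = 0.7346.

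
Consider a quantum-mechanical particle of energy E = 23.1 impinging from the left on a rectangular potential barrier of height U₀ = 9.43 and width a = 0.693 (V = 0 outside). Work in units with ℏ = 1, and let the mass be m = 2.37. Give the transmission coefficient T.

Above the barrier the interior wavenumber is k₂ = √(2m(E − U₀))/ℏ = 8.050, giving phase k₂a = 5.578.
T = [1 + U₀² sin²(k₂a) / (4E(E − U₀))]⁻¹ = 1/1.030 = 0.971.

T = 0.971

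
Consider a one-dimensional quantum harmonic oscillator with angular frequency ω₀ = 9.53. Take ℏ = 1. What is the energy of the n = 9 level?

Using E_n = (n + ½)ℏω₀: E_9 = 9.5 × 9.53 = 90.54.

E = 90.5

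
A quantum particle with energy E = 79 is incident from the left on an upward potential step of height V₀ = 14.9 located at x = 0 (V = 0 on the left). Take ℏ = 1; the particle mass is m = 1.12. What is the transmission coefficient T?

The wavenumbers are k₁ = √(2mE)/ℏ = 13.30 on the left and k₂ = √(2m(E − V₀))/ℏ = 11.98 on the right.
Matching ψ and ψ′ at x = 0 gives r = (k₁ − k₂)/(k₁ + k₂), so R = r² = 0.002725 and T = 1 − R = 0.9973.

T = 0.997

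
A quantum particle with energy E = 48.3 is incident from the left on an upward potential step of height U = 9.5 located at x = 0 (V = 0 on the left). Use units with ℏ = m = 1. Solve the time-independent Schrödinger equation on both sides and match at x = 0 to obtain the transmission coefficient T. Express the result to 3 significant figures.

On each side the TISE gives plane waves with k = √(2m(E − V))/ℏ: k₁ = √(2·1·48.3) = 9.829, k₂ = √(2·1·38.8) = 8.809.
Continuity of ψ and ψ′ at the step yields the reflection amplitude r = (k₁ − k₂)/(k₁ + k₂) = 0.05470; thus R = |r|² = 0.002992, T = 0.9970.

T = 0.997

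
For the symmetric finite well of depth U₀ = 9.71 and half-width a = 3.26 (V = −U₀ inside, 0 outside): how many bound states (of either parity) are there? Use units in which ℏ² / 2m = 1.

Define the well-strength parameter z₀ = (a/ℏ)√(2mU₀) = 3.26 × √(2·0.5·9.71) = 10.16.
The even/odd transcendental equations gain one root per π/2 in z₀, giving N = 1 + ⌊2z₀/π⌋ = 1 + ⌊6.467⌋ = 7.

N = 7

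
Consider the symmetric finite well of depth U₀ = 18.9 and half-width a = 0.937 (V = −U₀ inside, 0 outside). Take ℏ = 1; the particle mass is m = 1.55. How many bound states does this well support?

Define the well-strength parameter z₀ = (a/ℏ)√(2mU₀) = 0.937 × √(2·1.55·18.9) = 7.172.
The even/odd transcendental equations gain one root per π/2 in z₀, giving N = 1 + ⌊2z₀/π⌋ = 1 + ⌊4.566⌋ = 5.

N = 5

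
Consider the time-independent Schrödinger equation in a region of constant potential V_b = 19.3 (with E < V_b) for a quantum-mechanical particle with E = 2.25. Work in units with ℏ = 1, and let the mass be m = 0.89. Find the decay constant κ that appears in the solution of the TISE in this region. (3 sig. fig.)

κ = 5.51

Since E < V_b the TISE in this region is ψ'' = κ²ψ with κ = √(2m(V_b − E))/ℏ.
κ = √(2 × 0.89 × 17.05) = 5.509.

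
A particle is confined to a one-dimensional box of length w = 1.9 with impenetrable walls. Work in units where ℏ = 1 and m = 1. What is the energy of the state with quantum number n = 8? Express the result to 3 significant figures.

E = 87.5

The infinite-well eigenfunctions ψ_n = √(2/w) sin(nπx/w) vanish at both walls, giving E_n = n²π²ℏ²/(2mw²).
E_8 = 8² × π² / (2 × 1 × 1.9²) = 87.49.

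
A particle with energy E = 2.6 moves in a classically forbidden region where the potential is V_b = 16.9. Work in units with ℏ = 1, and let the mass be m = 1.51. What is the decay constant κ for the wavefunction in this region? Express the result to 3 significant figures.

κ = 6.57

Since E < V_b the TISE in this region is ψ'' = κ²ψ with κ = √(2m(V_b − E))/ℏ.
κ = √(2 × 1.51 × 14.3) = 6.572.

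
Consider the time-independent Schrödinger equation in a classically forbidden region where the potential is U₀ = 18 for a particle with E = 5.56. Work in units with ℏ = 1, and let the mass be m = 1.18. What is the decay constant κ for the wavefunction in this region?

κ = 5.42

Since E < U₀ the TISE in this region is ψ'' = κ²ψ with κ = √(2m(U₀ − E))/ℏ.
κ = √(2 × 1.18 × 12.44) = 5.418.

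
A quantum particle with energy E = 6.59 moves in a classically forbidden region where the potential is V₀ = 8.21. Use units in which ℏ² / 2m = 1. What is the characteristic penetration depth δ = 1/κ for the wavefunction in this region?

δ = 0.786

Since E < V₀ the TISE in this region is ψ'' = κ²ψ with κ = √(2m(V₀ − E))/ℏ.
κ = √(2 × 0.5 × 1.62) = 1.273. The penetration depth is δ = 1/κ = 0.786.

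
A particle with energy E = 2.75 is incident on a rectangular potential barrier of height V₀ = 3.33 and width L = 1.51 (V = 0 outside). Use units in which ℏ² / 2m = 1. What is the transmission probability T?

T = 0.222

E < V₀: inside the barrier ψ ∝ e^{±κx} with κ = √(2m(V₀ − E))/ℏ = 0.7616.
κL = 1.150, sinh(κL) = 1.421.
The exact tunnelling result is T⁻¹ = 1 + V₀² sinh²(κL) / [4E(V₀ − E)] = 4.508, so T = 0.222.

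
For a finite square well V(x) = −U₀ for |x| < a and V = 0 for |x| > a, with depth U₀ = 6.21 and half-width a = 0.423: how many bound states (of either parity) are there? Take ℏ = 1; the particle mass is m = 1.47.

Define the well-strength parameter z₀ = (a/ℏ)√(2mU₀) = 0.423 × √(2·1.47·6.21) = 1.807.
The even/odd transcendental equations gain one root per π/2 in z₀, giving N = 1 + ⌊2z₀/π⌋ = 1 + ⌊1.151⌋ = 2.

N = 2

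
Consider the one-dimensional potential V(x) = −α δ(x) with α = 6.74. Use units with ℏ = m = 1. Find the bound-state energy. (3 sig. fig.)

E = -22.7

The bound state is ψ(x) = √κ e^{−κ|x|}. The derivative jump ψ'(0⁺) − ψ'(0⁻) = −(2mα/ℏ²)ψ(0) fixes κ = mα/ℏ² = 6.740.
Then E = −ℏ²κ²/(2m) = −mα²/(2ℏ²) = -22.71.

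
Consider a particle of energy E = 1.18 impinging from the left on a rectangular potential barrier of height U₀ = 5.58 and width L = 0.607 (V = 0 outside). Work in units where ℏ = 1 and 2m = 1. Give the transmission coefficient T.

E < U₀: inside the barrier ψ ∝ e^{±κx} with κ = √(2m(U₀ − E))/ℏ = 2.098.
κL = 1.273, sinh(κL) = 1.646.
Matching ψ, ψ′ at both faces gives T = [1 + U₀² sinh²(κL) / (4E(U₀ − E))]⁻¹ = 1/5.063 = 0.198.

T = 0.198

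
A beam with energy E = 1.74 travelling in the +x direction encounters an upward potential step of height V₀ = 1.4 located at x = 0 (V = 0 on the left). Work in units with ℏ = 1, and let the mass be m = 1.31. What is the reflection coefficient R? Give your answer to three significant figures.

On each side the TISE gives plane waves with k = √(2m(E − V))/ℏ: k₁ = √(2·1.31·1.74) = 2.135, k₂ = √(2·1.31·0.34) = 0.9438.
Matching ψ and ψ′ at x = 0 gives r = (k₁ − k₂)/(k₁ + k₂), so R = r² = 0.1497 and T = 1 − R = 0.8503.

R = 0.150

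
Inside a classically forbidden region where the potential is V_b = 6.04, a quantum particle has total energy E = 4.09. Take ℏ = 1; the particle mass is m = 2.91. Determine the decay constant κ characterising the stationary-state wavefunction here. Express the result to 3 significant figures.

κ = 3.37

Since E < V_b the TISE in this region is ψ'' = κ²ψ with κ = √(2m(V_b − E))/ℏ.
κ = √(2 × 2.91 × 1.95) = 3.369.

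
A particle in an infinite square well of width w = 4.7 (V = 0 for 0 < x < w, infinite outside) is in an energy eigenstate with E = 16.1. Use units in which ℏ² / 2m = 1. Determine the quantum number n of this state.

n = 6

From E_n = n²π²ℏ²/(2mw²) invert to n = √(2mw²E)/(πℏ).
n = (4.7/π) × √(2 × 0.5 × 16.1) = 6.003 → n = 6.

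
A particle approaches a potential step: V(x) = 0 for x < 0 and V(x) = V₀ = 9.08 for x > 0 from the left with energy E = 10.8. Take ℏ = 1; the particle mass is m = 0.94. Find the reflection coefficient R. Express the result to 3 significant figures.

The wavenumbers are k₁ = √(2mE)/ℏ = 4.506 on the left and k₂ = √(2m(E − V₀))/ℏ = 1.798 on the right.
Matching ψ and ψ′ at x = 0 gives r = (k₁ − k₂)/(k₁ + k₂), so R = r² = 0.1845 and T = 1 − R = 0.8155.

R = 0.184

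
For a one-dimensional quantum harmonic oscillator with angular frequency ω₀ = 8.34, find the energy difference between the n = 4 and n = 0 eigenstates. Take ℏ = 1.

E_n = ℏω₀(n + ½), so ΔE = (4 − 0) ℏω₀ = 4 × 8.34 = 33.36.

ΔE = 33.4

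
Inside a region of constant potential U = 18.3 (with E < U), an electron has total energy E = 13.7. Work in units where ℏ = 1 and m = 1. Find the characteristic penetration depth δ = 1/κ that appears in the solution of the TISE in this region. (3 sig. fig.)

Since E < U the TISE in this region is ψ'' = κ²ψ with κ = √(2m(U − E))/ℏ.
κ = √(2 × 1 × 4.6) = 3.033. The penetration depth is δ = 1/κ = 0.330.

δ = 0.330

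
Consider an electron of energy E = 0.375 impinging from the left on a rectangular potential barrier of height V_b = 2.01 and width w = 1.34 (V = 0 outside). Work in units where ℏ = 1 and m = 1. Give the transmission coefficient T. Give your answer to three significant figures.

E < V_b: inside the barrier ψ ∝ e^{±κx} with κ = √(2m(V_b − E))/ℏ = 1.808.
κw = 2.423, sinh(κw) = 5.596.
Matching ψ, ψ′ at both faces gives T = [1 + V_b² sinh²(κw) / (4E(V_b − E))]⁻¹ = 1/52.59 = 0.0190.

T = 0.0190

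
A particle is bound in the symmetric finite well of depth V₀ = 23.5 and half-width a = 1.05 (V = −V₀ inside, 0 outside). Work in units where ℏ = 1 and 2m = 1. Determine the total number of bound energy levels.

N = 4

Define the well-strength parameter z₀ = (a/ℏ)√(2mV₀) = 1.05 × √(2·0.5·23.5) = 5.090.
The even/odd transcendental equations gain one root per π/2 in z₀, giving N = 1 + ⌊2z₀/π⌋ = 1 + ⌊3.240⌋ = 4.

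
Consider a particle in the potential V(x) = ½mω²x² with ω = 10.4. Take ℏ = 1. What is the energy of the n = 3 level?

E = 36.4

The oscillator eigenvalues are E_n = ℏω(n + ½), so E_3 = 10.4 × 3.5 = 36.40.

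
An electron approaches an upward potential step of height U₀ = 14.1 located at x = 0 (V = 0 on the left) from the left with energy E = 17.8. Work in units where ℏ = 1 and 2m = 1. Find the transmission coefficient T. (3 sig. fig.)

On each side the TISE gives plane waves with k = √(2m(E − V))/ℏ: k₁ = √(2·½·17.8) = 4.219, k₂ = √(2·½·3.7) = 1.924.
Continuity of ψ and ψ′ at the step yields the reflection amplitude r = (k₁ − k₂)/(k₁ + k₂) = 0.3737; thus R = |r|² = 0.1397, T = 0.8603.

T = 0.860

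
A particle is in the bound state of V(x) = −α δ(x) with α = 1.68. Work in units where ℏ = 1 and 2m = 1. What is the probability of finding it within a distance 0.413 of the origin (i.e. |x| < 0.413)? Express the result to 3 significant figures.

P = 0.500

The normalised bound state is ψ = √κ e^{−κ|x|} with κ = mα/ℏ² = 0.8400.
P(|x| < d) = ∫_{−d}^{d} κ e^{−2κ|x|} dx = 1 − e^{−2κd} = 1 − e^{−0.6938} = 0.5003.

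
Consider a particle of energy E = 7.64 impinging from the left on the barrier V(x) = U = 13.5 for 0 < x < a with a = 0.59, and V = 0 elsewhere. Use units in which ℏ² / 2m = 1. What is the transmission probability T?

T = 0.203

E < U: inside the barrier ψ ∝ e^{±κx} with κ = √(2m(U − E))/ℏ = 2.421.
κa = 1.428, sinh(κa) = 1.966.
The exact tunnelling result is T⁻¹ = 1 + U² sinh²(κa) / [4E(U − E)] = 4.933, so T = 0.203.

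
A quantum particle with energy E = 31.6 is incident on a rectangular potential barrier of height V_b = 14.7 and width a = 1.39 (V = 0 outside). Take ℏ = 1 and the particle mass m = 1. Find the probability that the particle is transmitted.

E > V_b: inside the barrier k₂ = √(2m(E − V_b))/ℏ = 5.814, k₂a = 8.081.
Matching at both interfaces gives T⁻¹ = 1 + V_b² sin²(k₂a) / [4E(E − V_b)] = 1.096, hence T = 0.912.

T = 0.912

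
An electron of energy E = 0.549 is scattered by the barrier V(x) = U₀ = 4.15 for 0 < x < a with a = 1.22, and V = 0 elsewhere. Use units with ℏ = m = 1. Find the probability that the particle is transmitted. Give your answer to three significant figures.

E < U₀: inside the barrier ψ ∝ e^{±κx} with κ = √(2m(U₀ − E))/ℏ = 2.684.
κa = 3.274, sinh(κa) = 13.19.
Matching ψ, ψ′ at both faces gives T = [1 + U₀² sinh²(κa) / (4E(U₀ − E))]⁻¹ = 1/379.9 = 0.00263.

T = 0.00263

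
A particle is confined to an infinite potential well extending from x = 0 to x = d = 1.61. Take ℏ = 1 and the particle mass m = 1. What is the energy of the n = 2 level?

E = 7.62

The infinite-well eigenfunctions ψ_n = √(2/d) sin(nπx/d) vanish at both walls, giving E_n = n²π²ℏ²/(2md²).
E_2 = 2² × π² / (2 × 1 × 1.61²) = 7.615.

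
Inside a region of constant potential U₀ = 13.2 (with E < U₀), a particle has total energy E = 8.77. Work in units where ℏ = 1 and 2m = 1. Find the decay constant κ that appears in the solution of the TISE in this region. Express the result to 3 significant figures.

κ = 2.10

Since E < U₀ the TISE in this region is ψ'' = κ²ψ with κ = √(2m(U₀ − E))/ℏ.
κ = √(2 × 0.5 × 4.43) = 2.105.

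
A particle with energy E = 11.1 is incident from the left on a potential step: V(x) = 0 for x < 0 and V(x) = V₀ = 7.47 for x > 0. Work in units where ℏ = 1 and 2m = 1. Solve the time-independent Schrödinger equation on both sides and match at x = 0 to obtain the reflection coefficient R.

R = 0.0742

The wavenumbers are k₁ = √(2mE)/ℏ = 3.332 on the left and k₂ = √(2m(E − V₀))/ℏ = 1.905 on the right.
Continuity of ψ and ψ′ at the step yields the reflection amplitude r = (k₁ − k₂)/(k₁ + k₂) = 0.2724; thus R = |r|² = 0.07419, T = 0.9258.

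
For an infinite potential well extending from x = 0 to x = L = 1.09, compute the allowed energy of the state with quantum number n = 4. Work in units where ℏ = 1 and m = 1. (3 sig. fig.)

E = 66.5

Requiring ψ(0) = ψ(L) = 0 quantises k = nπ/L, hence E_n = ℏ²k²/2m = n²π²ℏ²/(2mL²).
E_4 = 4² × π² / (2 × 1 × 1.09²) = 66.46.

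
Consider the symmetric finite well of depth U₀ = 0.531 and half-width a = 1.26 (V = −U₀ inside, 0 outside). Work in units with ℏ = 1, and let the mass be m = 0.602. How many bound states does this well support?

The dimensionless depth is z₀ = a√(2mU₀)/ℏ = 1.26 × √(0.6393) = 1.007.
The even/odd transcendental equations gain one root per π/2 in z₀, giving N = 1 + ⌊2z₀/π⌋ = 1 + ⌊0.6414⌋ = 1.

N = 1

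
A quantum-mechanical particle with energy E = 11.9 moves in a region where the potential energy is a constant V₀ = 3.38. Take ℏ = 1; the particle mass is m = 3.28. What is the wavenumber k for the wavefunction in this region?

k = 7.48

With E > V₀ the solution is oscillatory, ψ ∝ e^{±ikx} with k = √(2m(E − V₀))/ℏ.
k = √(2 × 3.28 × 8.52) = 7.476.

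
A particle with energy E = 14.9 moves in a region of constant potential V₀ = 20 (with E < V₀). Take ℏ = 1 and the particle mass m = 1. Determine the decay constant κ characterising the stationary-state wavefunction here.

Since E < V₀ the TISE in this region is ψ'' = κ²ψ with κ = √(2m(V₀ − E))/ℏ.
κ = √(2 × 1 × 5.1) = 3.194.

κ = 3.19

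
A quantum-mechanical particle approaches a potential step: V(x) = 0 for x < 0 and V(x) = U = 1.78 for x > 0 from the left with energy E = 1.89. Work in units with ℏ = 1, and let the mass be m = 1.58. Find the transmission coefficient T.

T = 0.626

The wavenumbers are k₁ = √(2mE)/ℏ = 2.444 on the left and k₂ = √(2m(E − U))/ℏ = 0.5896 on the right.
Matching ψ and ψ′ at x = 0 gives r = (k₁ − k₂)/(k₁ + k₂), so R = r² = 0.3737 and T = 1 − R = 0.6263.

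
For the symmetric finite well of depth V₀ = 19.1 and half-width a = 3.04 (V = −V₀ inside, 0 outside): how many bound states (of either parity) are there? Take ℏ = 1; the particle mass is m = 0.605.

N = 10

The dimensionless depth is z₀ = a√(2mV₀)/ℏ = 3.04 × √(23.11) = 14.61.
A new bound state (alternating even/odd) appears each time z₀ passes a multiple of π/2, so N = ⌊2z₀/π⌋ + 1 = ⌊9.304⌋ + 1 = 10.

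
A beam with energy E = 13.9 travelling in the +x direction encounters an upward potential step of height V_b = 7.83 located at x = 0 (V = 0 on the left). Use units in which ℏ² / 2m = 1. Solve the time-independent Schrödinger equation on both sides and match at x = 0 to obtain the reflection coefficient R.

R = 0.0417

The wavenumbers are k₁ = √(2mE)/ℏ = 3.728 on the left and k₂ = √(2m(E − V_b))/ℏ = 2.464 on the right.
Matching ψ and ψ′ at x = 0 gives r = (k₁ − k₂)/(k₁ + k₂), so R = r² = 0.04171 and T = 1 − R = 0.9583.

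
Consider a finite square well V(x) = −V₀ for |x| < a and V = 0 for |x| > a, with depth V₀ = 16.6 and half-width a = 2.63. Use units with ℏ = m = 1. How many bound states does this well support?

N = 10

The dimensionless depth is z₀ = a√(2mV₀)/ℏ = 2.63 × √(33.20) = 15.15.
The even/odd transcendental equations gain one root per π/2 in z₀, giving N = 1 + ⌊2z₀/π⌋ = 1 + ⌊9.647⌋ = 10.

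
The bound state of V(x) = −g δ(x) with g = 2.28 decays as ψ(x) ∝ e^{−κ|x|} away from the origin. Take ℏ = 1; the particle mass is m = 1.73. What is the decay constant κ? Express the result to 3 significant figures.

Integrating the TISE across x = 0 gives the cusp condition ψ'(0⁺) − ψ'(0⁻) = −(2mg/ℏ²)ψ(0).
With ψ ∝ e^{−κ|x|} this yields −2κ = −2mg/ℏ², so κ = mg/ℏ² = 3.944.

κ = 3.94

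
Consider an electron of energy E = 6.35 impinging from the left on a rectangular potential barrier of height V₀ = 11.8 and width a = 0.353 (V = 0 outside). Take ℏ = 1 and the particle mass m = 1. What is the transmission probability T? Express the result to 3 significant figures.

Since E < V₀ the interior solution is evanescent with decay constant κ = √(2m(V₀ − E))/ℏ = 3.302.
κa = 1.165, sinh(κa) = 1.448.
Matching ψ, ψ′ at both faces gives T = [1 + V₀² sinh²(κa) / (4E(V₀ − E))]⁻¹ = 1/3.108 = 0.322.

T = 0.322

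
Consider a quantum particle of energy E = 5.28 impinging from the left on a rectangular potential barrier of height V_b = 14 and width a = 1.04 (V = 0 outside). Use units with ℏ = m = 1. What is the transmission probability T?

Since E < V_b the interior solution is evanescent with decay constant κ = √(2m(V_b − E))/ℏ = 4.176.
κa = 4.343, sinh(κa) = 38.47.
The exact tunnelling result is T⁻¹ = 1 + V_b² sinh²(κa) / [4E(V_b − E)] = 1576, so T = 0.000635.

T = 0.000635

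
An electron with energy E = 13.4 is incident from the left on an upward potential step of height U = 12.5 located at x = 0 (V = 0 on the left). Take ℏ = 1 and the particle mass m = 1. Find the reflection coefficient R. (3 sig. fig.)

R = 0.346

The wavenumbers are k₁ = √(2mE)/ℏ = 5.177 on the left and k₂ = √(2m(E − U))/ℏ = 1.342 on the right.
Continuity of ψ and ψ′ at the step yields the reflection amplitude r = (k₁ − k₂)/(k₁ + k₂) = 0.5884; thus R = |r|² = 0.3462, T = 0.6538.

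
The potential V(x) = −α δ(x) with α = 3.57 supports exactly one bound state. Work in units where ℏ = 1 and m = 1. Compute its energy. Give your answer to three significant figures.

The bound state is ψ(x) = √κ e^{−κ|x|}. The derivative jump ψ'(0⁺) − ψ'(0⁻) = −(2mα/ℏ²)ψ(0) fixes κ = mα/ℏ² = 3.570.
Then E = −ℏ²κ²/(2m) = −mα²/(2ℏ²) = -6.372.

E = -6.37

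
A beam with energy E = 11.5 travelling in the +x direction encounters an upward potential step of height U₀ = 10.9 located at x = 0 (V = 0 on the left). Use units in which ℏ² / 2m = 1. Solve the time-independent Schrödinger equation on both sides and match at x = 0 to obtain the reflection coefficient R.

The wavenumbers are k₁ = √(2mE)/ℏ = 3.391 on the left and k₂ = √(2m(E − U₀))/ℏ = 0.7746 on the right.
Matching ψ and ψ′ at x = 0 gives r = (k₁ − k₂)/(k₁ + k₂), so R = r² = 0.3945 and T = 1 − R = 0.6055.

R = 0.395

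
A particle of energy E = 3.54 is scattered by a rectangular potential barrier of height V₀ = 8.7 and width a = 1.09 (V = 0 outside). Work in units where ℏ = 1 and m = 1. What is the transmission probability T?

T = 0.00350

Since E < V₀ the interior solution is evanescent with decay constant κ = √(2m(V₀ − E))/ℏ = 3.212.
κa = 3.502, sinh(κa) = 16.57.
The exact tunnelling result is T⁻¹ = 1 + V₀² sinh²(κa) / [4E(V₀ − E)] = 285.4, so T = 0.00350.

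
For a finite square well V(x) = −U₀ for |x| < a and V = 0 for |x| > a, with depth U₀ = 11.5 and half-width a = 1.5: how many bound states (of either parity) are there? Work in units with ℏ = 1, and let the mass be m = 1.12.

N = 5

The dimensionless depth is z₀ = a√(2mU₀)/ℏ = 1.5 × √(25.76) = 7.613.
The even/odd transcendental equations gain one root per π/2 in z₀, giving N = 1 + ⌊2z₀/π⌋ = 1 + ⌊4.847⌋ = 5.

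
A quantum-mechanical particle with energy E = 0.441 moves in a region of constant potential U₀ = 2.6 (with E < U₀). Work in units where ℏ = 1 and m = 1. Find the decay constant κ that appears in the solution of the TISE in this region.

Since E < U₀ the TISE in this region is ψ'' = κ²ψ with κ = √(2m(U₀ − E))/ℏ.
κ = √(2 × 1 × 2.159) = 2.078.

κ = 2.08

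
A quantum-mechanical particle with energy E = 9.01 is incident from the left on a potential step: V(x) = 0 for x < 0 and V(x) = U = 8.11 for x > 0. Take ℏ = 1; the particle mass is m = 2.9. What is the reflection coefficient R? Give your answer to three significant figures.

On each side the TISE gives plane waves with k = √(2m(E − V))/ℏ: k₁ = √(2·2.9·9.01) = 7.229, k₂ = √(2·2.9·0.9) = 2.285.
Matching ψ and ψ′ at x = 0 gives r = (k₁ − k₂)/(k₁ + k₂), so R = r² = 0.2701 and T = 1 − R = 0.7299.

R = 0.270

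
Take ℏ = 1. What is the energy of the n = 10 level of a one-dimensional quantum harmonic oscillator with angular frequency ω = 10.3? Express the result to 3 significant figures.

The oscillator eigenvalues are E_n = ℏω(n + ½), so E_10 = 10.3 × 10.5 = 108.2.

E = 108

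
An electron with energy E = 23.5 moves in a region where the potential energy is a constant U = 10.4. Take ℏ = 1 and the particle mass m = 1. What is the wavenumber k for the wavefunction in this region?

k = 5.12

With E > U the solution is oscillatory, ψ ∝ e^{±ikx} with k = √(2m(E − U))/ℏ.
k = √(2 × 1 × 13.1) = 5.119.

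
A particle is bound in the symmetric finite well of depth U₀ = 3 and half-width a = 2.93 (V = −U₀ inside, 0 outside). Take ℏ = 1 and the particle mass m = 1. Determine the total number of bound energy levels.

Define the well-strength parameter z₀ = (a/ℏ)√(2mU₀) = 2.93 × √(2·1·3) = 7.177.
A new bound state (alternating even/odd) appears each time z₀ passes a multiple of π/2, so N = ⌊2z₀/π⌋ + 1 = ⌊4.569⌋ + 1 = 5.

N = 5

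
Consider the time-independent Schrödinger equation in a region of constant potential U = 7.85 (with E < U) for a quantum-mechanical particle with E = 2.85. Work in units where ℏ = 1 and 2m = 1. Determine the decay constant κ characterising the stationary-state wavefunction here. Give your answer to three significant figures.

κ = 2.24

Since E < U the TISE in this region is ψ'' = κ²ψ with κ = √(2m(U − E))/ℏ.
κ = √(2 × 0.5 × 5) = 2.236.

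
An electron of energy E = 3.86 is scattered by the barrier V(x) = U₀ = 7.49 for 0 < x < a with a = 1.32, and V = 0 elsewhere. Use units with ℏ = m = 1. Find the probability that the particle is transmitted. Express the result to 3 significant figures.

T = 0.00325

Since E < U₀ the interior solution is evanescent with decay constant κ = √(2m(U₀ − E))/ℏ = 2.694.
κa = 3.557, sinh(κa) = 17.51.
Matching ψ, ψ′ at both faces gives T = [1 + U₀² sinh²(κa) / (4E(U₀ − E))]⁻¹ = 1/307.8 = 0.00325.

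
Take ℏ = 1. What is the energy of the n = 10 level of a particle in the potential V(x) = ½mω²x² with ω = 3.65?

E = 38.3

The oscillator eigenvalues are E_n = ℏω(n + ½), so E_10 = 3.65 × 10.5 = 38.33.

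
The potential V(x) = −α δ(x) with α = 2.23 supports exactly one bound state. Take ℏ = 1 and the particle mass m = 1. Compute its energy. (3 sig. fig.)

For x ≠ 0 the bound state is ψ ∝ e^{−κ|x|}; integrating the TISE across the delta gives the cusp condition 2κ = 2mα/ℏ², so κ = 2.230.
Then E = −ℏ²κ²/(2m) = −mα²/(2ℏ²) = -2.486.

E = -2.49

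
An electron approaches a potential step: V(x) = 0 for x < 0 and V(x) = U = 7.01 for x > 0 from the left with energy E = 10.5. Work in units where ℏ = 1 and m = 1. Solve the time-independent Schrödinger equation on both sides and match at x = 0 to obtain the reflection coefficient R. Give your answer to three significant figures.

On each side the TISE gives plane waves with k = √(2m(E − V))/ℏ: k₁ = √(2·1·10.5) = 4.583, k₂ = √(2·1·3.49) = 2.642.
Matching ψ and ψ′ at x = 0 gives r = (k₁ − k₂)/(k₁ + k₂), so R = r² = 0.07215 and T = 1 − R = 0.9278.

R = 0.0722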